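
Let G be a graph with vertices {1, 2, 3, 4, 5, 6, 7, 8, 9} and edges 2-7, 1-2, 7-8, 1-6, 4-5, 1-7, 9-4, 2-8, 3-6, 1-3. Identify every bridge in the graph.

4-5, 4-9

The edges on the cycle 1-3-6-1 are not bridges since each lies on that cycle.
But removing 9-4 disconnects 9 from 4; removing 5-4 disconnects 5 from 4 — these are bridges.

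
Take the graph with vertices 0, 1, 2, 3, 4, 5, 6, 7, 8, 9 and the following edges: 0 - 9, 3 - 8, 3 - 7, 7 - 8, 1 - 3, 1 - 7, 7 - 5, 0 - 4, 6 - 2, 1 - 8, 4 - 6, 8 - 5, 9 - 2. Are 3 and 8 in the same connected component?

From 3 we can reach 1, 3, 5, 7, 8, which includes 8.

Yes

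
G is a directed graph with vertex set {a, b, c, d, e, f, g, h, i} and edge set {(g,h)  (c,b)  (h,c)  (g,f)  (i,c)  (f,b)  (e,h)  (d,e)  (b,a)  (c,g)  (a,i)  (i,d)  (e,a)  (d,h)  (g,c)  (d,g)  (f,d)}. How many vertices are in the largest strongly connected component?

9

{a, b, c, d, e, f, g, h, i} are all mutually reachable — one SCC of size 9.
The largest has 9 vertices.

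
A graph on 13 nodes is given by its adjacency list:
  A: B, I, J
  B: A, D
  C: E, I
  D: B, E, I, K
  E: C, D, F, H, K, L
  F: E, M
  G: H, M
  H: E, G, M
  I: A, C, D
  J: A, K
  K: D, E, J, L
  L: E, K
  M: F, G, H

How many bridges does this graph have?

0

The edges on the cycle E-F-M-G-H-E are not bridges since each lies on that cycle.
Every edge lies on some cycle, so there are no bridges.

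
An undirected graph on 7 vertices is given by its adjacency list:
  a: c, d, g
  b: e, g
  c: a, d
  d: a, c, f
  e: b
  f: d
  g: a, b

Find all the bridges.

a-g, b-e, b-g, d-f

The edges on the cycle a-d-c-a are not bridges since each lies on that cycle.
But removing g-b disconnects g from b; removing b-e disconnects b from e; removing d-f disconnects d from f; removing a-g disconnects a from g — these are bridges.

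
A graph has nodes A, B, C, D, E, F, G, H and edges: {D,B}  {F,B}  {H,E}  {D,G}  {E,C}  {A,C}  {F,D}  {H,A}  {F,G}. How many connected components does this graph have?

Starting from A we can reach A, C, E, H. That is one component of size 4.
Starting from B we can reach B, D, F, G. That is one component of size 4.
Total: 2 components.

2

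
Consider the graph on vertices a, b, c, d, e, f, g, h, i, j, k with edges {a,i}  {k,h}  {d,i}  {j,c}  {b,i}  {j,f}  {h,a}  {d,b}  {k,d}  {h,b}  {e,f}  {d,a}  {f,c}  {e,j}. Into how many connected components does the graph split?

3

g is isolated — a component by itself.
Starting from c we can reach c, e, f, j. That is one component of size 4.
Starting from a we can reach a, b, d, h, i, k. That is one component of size 6.
Total: 3 components.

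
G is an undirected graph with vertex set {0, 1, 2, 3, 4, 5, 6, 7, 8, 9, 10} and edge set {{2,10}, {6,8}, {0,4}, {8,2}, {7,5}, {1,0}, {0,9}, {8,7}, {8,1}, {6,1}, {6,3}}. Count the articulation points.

Removing 0 increases the component count from 1 to 3, so 0 is a cut vertex.
Removing 1 increases the component count from 1 to 2, so 1 is a cut vertex.
Removing 2 increases the component count from 1 to 2, so 2 is a cut vertex.
Likewise 6, 7, 8 are cut vertices.
By contrast removing 4 leaves 1 component; it is not a cut vertex. No other vertex is a cut vertex either.

6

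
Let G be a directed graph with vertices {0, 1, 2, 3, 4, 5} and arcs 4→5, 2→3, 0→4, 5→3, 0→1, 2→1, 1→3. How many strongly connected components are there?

6

{2} is an SCC by itself.
{1} is an SCC by itself.
{5} is an SCC by itself.
{4} is an SCC by itself.
{3} is an SCC by itself.
(and 1 more singleton SCC)
That gives 6 strongly connected components.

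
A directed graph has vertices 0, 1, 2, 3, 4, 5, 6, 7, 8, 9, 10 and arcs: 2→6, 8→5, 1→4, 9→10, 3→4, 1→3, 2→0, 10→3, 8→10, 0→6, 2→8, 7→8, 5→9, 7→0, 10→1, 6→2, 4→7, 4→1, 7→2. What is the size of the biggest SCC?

11

{0, 1, 2, 3, 4, 5, 6, 7, 8, 9, 10} are all mutually reachable — one SCC of size 11.
The largest has 11 vertices.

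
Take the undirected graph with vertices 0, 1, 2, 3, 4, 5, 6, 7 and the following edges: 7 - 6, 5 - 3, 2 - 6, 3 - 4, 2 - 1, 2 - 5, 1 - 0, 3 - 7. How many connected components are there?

Starting from 0 we can reach 0, 1, 2, 3, 4, 5, 6, 7. That is one component of size 8.
Total: 1 component.

1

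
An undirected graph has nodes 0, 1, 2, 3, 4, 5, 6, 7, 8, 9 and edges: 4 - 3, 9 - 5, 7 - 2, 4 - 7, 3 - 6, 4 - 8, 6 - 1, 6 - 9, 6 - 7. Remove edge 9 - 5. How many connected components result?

Before removal there are 2 components.
9 - 5 is a bridge — removing it separates 9's side from 5's side.
After removal: 3 components.

3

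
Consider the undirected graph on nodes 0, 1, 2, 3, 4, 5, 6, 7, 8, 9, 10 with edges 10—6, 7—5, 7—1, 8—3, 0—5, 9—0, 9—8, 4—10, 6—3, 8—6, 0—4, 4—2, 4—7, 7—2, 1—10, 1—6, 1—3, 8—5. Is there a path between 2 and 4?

Yes

From 2 we can reach 0, 1, 2, 3, 4, 5, 6, 7, 8, 9, 10, which includes 4.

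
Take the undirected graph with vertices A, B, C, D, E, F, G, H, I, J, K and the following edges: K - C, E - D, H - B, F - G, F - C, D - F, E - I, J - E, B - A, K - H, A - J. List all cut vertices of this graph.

Removing E increases the component count from 1 to 2, so E is a cut vertex.
Removing F increases the component count from 1 to 2, so F is a cut vertex.
By contrast removing G leaves 1 component; it is not a cut vertex. No other vertex is a cut vertex either.

E, F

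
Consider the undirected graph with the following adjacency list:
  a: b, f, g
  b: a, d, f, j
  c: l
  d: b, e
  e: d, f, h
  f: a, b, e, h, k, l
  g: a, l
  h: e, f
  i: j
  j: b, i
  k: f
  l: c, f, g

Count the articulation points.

Removing b increases the component count from 1 to 2, so b is a cut vertex.
Removing f increases the component count from 1 to 2, so f is a cut vertex.
Removing j increases the component count from 1 to 2, so j is a cut vertex.
Likewise l is a cut vertex.
By contrast removing c leaves 1 component; it is not a cut vertex. No other vertex is a cut vertex either.

4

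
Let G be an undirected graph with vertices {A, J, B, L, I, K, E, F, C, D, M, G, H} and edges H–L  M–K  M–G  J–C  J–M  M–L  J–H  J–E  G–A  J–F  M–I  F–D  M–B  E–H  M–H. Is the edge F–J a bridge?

Removing F–J leaves no path between F and J: the component count goes from 1 to 2. So it is a bridge.

Yes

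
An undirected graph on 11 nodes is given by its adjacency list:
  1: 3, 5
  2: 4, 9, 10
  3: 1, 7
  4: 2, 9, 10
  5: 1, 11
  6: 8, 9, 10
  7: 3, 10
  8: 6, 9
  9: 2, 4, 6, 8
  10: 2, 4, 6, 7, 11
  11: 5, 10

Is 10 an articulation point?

Yes

Deleting 10 raises the number of components from 1 to 2, so 10 is a cut vertex.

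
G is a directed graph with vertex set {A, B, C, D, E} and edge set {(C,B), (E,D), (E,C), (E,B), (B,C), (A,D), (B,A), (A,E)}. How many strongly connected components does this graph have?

{A, B, C, E} are all mutually reachable — one SCC of size 4.
{D} is an SCC by itself.
That gives 2 strongly connected components.

2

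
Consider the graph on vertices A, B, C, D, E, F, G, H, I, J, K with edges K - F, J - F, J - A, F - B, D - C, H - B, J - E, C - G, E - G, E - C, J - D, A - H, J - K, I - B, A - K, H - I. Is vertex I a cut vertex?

Deleting I leaves 1 component (was 1) (its neighbors B, H remain connected to each other), so I is not a cut vertex.

No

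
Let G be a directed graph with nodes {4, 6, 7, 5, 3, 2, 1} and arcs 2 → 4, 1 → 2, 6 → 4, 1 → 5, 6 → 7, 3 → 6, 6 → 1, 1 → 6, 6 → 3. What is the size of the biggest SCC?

3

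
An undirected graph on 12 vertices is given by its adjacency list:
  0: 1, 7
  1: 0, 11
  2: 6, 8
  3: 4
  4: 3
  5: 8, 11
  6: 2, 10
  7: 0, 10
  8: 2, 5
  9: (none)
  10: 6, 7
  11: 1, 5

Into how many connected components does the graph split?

9 is isolated — a component by itself.
Starting from 3 we can reach 3, 4. That is one component of size 2.
Starting from 0 we can reach 0, 1, 2, 5, 6, 7, 8, 10, 11. That is one component of size 9.
Total: 3 components.

3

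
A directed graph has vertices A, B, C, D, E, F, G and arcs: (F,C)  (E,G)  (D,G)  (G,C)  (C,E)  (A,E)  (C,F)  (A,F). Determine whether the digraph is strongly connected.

No

There is no directed path from G to B, so the graph is not strongly connected.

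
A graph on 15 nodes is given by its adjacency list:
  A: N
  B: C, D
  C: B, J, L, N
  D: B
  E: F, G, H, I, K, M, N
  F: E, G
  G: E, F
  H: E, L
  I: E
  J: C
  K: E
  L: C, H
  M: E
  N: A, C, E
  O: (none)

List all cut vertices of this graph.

Removing B increases the component count from 2 to 3, so B is a cut vertex.
Removing C increases the component count from 2 to 4, so C is a cut vertex.
Removing E increases the component count from 2 to 6, so E is a cut vertex.
Likewise N is a cut vertex.
By contrast removing D leaves 2 components; it is not a cut vertex. No other vertex is a cut vertex either.

B, C, E, N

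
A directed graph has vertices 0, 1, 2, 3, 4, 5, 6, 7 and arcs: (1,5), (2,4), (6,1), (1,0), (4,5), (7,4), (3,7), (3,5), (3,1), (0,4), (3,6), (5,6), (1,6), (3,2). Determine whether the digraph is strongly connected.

No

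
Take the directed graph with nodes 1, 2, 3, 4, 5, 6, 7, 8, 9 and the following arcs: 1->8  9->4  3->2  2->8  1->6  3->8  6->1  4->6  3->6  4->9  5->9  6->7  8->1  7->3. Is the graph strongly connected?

There is no directed path from 6 to 5, so the graph is not strongly connected.

No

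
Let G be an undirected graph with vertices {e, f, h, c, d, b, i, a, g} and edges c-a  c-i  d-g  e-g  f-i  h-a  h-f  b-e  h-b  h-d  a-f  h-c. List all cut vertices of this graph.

h

Removing h increases the component count from 1 to 2, so h is a cut vertex.
By contrast removing a leaves 1 component; it is not a cut vertex. No other vertex is a cut vertex either.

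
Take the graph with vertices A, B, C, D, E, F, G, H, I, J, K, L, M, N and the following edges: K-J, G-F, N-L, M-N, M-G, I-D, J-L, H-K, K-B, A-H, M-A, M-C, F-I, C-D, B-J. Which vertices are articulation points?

Removing M increases the component count from 2 to 3, so M is a cut vertex.
By contrast removing N leaves 2 components; it is not a cut vertex. No other vertex is a cut vertex either.

M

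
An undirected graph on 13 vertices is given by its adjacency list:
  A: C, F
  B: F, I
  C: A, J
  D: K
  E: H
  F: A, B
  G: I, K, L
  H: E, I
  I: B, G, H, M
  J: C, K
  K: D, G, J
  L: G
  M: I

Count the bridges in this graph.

The edges on the cycle C-J-K-G-I-B-F-A-C are not bridges since each lies on that cycle.
But removing M-I disconnects M from I; removing H-E disconnects H from E; removing L-G disconnects L from G; removing K-D disconnects K from D — these are bridges.
In total 5 edges are bridges.

5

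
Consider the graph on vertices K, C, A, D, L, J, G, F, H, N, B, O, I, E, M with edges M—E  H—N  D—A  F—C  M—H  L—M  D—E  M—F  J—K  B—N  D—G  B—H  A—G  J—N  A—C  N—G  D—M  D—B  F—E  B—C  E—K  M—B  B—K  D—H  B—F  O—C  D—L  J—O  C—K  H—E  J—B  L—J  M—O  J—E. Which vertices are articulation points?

Removing O, for instance, still leaves 2 components. No single vertex removal increases the component count — the graph has no articulation points.

none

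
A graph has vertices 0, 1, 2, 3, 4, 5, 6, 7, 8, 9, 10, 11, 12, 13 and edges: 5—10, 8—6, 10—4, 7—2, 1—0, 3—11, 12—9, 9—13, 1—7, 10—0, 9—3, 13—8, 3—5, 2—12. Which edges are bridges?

10-4, 11-3, 13-8, 13-9, 6-8

The edges on the cycle 1-7-2-12-9-3-5-10-0-1 are not bridges since each lies on that cycle.
But removing 8—6 disconnects 8 from 6; removing 4—10 disconnects 4 from 10; removing 13—8 disconnects 13 from 8; removing 11—3 disconnects 11 from 3 — these are bridges.
In total 5 edges are bridges.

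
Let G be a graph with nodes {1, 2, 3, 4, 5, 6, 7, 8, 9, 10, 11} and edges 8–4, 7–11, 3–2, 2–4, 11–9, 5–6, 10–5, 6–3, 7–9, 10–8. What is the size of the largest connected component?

7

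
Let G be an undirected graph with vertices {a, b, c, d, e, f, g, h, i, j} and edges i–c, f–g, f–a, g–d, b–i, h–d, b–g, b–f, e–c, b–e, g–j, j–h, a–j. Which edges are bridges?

none

The edges on the cycle b-i-c-e-b are not bridges since each lies on that cycle.
Every edge lies on some cycle, so there are no bridges.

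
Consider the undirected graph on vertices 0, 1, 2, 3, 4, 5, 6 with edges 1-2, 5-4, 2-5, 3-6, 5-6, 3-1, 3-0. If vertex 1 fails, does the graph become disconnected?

No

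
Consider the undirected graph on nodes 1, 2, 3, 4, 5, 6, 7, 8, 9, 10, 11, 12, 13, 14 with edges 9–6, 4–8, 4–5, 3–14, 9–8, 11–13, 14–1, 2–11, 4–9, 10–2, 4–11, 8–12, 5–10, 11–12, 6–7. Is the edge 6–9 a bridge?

Removing 6–9 leaves no path between 6 and 9: the component count goes from 2 to 3. So it is a bridge.

Yes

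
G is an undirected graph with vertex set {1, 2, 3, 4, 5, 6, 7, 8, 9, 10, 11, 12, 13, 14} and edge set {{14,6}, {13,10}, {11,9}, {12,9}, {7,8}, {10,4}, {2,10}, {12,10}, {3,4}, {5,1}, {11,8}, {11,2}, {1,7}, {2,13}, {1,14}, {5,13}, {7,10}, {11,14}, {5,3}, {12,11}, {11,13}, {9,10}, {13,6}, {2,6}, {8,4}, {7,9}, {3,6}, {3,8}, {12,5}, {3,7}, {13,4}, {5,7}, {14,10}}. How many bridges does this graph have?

The edges on the cycle 12-11-2-10-4-3-5-12 are not bridges since each lies on that cycle.
Every edge lies on some cycle, so there are no bridges.

0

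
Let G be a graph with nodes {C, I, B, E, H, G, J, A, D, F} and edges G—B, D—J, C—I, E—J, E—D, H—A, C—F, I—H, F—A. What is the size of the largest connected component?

Starting from B we can reach B, G. That is one component of size 2.
Starting from D we can reach D, E, J. That is one component of size 3.
Starting from A we can reach A, C, F, H, I. That is one component of size 5.
The largest has 5 vertices.

5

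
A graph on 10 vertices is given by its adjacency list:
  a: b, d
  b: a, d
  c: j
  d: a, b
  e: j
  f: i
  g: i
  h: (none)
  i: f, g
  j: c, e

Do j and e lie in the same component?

From j we can reach c, e, j, which includes e.

Yes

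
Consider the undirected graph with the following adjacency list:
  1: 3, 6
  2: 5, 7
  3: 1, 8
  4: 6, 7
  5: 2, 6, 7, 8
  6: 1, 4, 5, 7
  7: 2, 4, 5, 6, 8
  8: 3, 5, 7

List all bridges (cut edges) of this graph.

none

The edges on the cycle 5-7-2-5 are not bridges since each lies on that cycle.
Every edge lies on some cycle, so there are no bridges.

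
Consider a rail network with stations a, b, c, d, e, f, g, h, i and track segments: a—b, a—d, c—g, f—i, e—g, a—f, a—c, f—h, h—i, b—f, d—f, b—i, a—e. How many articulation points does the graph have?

Removing a increases the component count from 1 to 2, so a is a cut vertex.
By contrast removing i leaves 1 component; it is not a cut vertex. No other vertex is a cut vertex either.

1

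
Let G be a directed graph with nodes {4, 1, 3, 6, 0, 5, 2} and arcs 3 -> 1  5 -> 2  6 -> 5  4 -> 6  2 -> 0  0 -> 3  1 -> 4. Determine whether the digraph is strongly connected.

From 4 we can reach every vertex (0, 1, 2, 3, 4, 5, 6), and every vertex can reach 4 (0, 1, 2, 3, 4, 5, 6). So the whole graph is one strongly connected component.

Yes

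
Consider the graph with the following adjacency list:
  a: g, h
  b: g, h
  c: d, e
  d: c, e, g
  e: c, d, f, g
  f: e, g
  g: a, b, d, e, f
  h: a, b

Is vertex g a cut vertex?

Deleting g raises the number of components from 1 to 2, so g is a cut vertex.

Yes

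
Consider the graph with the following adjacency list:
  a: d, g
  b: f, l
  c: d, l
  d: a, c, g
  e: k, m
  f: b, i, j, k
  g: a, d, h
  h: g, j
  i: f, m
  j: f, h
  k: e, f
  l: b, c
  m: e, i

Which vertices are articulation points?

f

Removing f increases the component count from 1 to 2, so f is a cut vertex.
By contrast removing a leaves 1 component; it is not a cut vertex. No other vertex is a cut vertex either.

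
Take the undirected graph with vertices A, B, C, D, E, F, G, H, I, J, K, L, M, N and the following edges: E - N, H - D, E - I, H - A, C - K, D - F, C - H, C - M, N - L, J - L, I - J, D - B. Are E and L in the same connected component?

Yes

From E we can reach E, I, J, L, N, which includes L.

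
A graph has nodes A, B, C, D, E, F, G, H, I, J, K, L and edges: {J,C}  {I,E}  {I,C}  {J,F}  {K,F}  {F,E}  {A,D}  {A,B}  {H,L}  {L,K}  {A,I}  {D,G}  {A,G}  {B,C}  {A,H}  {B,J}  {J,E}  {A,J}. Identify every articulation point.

A

Removing A increases the component count from 1 to 2, so A is a cut vertex.
By contrast removing F leaves 1 component; it is not a cut vertex. No other vertex is a cut vertex either.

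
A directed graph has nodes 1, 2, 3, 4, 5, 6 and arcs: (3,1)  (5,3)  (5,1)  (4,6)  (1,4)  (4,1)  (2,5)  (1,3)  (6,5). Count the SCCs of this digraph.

{1, 3, 4, 5, 6} are all mutually reachable — one SCC of size 5.
{2} is an SCC by itself.
That gives 2 strongly connected components.

2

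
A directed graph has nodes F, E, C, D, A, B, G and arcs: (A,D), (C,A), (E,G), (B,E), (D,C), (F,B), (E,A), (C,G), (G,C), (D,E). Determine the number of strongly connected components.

{A, C, D, E, G} are all mutually reachable — one SCC of size 5.
{F} is an SCC by itself.
{B} is an SCC by itself.
That gives 3 strongly connected components.

3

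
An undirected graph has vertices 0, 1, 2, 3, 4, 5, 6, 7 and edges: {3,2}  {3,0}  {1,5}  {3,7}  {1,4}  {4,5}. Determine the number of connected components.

6 is isolated — a component by itself.
Starting from 1 we can reach 1, 4, 5. That is one component of size 3.
Starting from 0 we can reach 0, 2, 3, 7. That is one component of size 4.
Total: 3 components.

3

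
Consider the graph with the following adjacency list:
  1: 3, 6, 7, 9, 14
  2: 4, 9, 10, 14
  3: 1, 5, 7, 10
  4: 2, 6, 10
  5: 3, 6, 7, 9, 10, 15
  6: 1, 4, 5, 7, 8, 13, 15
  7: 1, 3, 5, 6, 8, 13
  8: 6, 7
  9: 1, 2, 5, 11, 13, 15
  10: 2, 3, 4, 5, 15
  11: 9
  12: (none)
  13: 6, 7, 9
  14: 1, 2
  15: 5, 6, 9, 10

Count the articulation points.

1

Removing 9 increases the component count from 2 to 3, so 9 is a cut vertex.
By contrast removing 10 leaves 2 components; it is not a cut vertex. No other vertex is a cut vertex either.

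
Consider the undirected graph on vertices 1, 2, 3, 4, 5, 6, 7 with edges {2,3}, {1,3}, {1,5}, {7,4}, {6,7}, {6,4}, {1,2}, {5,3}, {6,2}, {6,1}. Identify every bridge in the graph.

The edges on the cycle 6-7-4-6 are not bridges since each lies on that cycle.
Every edge lies on some cycle, so there are no bridges.

none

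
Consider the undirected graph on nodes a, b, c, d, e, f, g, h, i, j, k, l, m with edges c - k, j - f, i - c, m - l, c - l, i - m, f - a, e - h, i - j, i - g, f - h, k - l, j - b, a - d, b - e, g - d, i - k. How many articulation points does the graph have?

1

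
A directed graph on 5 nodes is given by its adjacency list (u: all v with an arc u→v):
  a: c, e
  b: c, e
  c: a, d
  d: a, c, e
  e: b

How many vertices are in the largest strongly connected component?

{a, b, c, d, e} are all mutually reachable — one SCC of size 5.
The largest has 5 vertices.

5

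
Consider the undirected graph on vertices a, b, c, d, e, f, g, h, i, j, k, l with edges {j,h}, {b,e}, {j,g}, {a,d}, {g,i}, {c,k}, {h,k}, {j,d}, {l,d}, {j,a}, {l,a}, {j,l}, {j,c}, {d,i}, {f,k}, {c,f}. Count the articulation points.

Removing j increases the component count from 2 to 3, so j is a cut vertex.
By contrast removing h leaves 2 components; it is not a cut vertex. No other vertex is a cut vertex either.

1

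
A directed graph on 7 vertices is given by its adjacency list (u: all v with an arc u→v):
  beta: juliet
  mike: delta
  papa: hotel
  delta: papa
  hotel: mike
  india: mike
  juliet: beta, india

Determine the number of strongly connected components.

3

{mike, papa, delta, hotel} are all mutually reachable — one SCC of size 4.
{beta, juliet} are all mutually reachable — one SCC of size 2.
{india} is an SCC by itself.
That gives 3 strongly connected components.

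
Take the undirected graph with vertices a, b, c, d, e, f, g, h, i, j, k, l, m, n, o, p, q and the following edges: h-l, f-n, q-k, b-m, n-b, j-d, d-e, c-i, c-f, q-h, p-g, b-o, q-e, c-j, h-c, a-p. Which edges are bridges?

The edges on the cycle q-h-c-j-d-e-q are not bridges since each lies on that cycle.
But removing c-f disconnects c from f; removing h-l disconnects h from l; removing b-o disconnects b from o; removing g-p disconnects g from p — these are bridges.
In total 10 edges are bridges.

a-p, b-m, b-n, b-o, c-f, c-i, f-n, g-p, h-l, k-q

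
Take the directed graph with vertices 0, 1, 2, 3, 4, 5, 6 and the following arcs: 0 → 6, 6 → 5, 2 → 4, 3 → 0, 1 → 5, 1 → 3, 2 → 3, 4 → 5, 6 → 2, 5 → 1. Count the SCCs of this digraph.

{0, 1, 2, 3, 4, 5, 6} are all mutually reachable — one SCC of size 7.
That gives 1 strongly connected component.

1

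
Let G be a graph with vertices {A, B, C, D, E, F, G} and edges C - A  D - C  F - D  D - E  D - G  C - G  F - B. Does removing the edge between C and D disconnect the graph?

After removing C - D, the path C-G-D still connects them, so the edge is not a bridge.

No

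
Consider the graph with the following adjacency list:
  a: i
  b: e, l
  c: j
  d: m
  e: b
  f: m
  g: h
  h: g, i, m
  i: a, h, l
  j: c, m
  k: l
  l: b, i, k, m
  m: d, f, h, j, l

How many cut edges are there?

9

The edges on the cycle i-l-m-h-i are not bridges since each lies on that cycle.
But removing l-b disconnects l from b; removing m-d disconnects m from d; removing j-c disconnects j from c; removing e-b disconnects e from b — these are bridges.
In total 9 edges are bridges.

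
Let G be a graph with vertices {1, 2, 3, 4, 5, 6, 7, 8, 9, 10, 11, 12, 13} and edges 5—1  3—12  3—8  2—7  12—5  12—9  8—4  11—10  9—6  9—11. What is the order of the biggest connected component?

13 is isolated — a component by itself.
Starting from 2 we can reach 2, 7. That is one component of size 2.
Starting from 1 we can reach 1, 3, 4, 5, 6, 8, 9, 10, 11, 12. That is one component of size 10.
The largest has 10 vertices.

10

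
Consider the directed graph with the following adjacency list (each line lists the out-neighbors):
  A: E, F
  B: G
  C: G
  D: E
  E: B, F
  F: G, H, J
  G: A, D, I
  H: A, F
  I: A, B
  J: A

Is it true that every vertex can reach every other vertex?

No

There is no directed path from B to C, so the graph is not strongly connected.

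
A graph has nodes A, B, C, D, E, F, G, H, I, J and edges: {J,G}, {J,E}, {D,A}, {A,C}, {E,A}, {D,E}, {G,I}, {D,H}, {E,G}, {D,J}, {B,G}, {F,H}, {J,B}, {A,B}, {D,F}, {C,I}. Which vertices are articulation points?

Removing D increases the component count from 1 to 2, so D is a cut vertex.
By contrast removing C leaves 1 component; it is not a cut vertex. No other vertex is a cut vertex either.

D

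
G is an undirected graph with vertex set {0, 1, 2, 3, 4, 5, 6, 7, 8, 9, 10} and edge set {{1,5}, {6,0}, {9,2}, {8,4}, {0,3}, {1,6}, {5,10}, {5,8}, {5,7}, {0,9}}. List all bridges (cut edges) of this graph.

removing 7 - 5 disconnects 7 from 5; removing 8 - 5 disconnects 8 from 5; removing 3 - 0 disconnects 3 from 0; removing 1 - 5 disconnects 1 from 5 — these are bridges.
In total 10 edges are bridges.

0-3, 0-6, 0-9, 1-5, 1-6, 10-5, 2-9, 4-8, 5-7, 5-8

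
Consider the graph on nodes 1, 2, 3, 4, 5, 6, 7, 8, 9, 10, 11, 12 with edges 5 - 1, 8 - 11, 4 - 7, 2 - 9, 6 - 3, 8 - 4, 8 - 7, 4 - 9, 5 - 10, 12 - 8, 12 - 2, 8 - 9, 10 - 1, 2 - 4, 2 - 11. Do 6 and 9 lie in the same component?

The component containing 6 is {3, 6}, and 9 is not in it.

No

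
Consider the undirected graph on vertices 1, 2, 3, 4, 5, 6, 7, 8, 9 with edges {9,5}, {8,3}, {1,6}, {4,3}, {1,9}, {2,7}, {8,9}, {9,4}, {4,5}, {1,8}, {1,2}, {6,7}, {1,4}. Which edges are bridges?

The edges on the cycle 1-2-7-6-1 are not bridges since each lies on that cycle.
Every edge lies on some cycle, so there are no bridges.

none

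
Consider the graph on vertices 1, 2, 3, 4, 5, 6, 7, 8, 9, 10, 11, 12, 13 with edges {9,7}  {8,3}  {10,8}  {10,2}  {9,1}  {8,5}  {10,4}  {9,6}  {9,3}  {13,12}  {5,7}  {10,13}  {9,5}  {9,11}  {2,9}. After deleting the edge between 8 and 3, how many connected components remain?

1

8 and 3 are still connected via 8-5-9-3, so the component count stays at 1.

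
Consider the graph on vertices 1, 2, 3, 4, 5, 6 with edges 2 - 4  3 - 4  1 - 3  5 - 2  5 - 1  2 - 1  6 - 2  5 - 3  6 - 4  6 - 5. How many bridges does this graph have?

The edges on the cycle 6-5-3-4-2-6 are not bridges since each lies on that cycle.
Every edge lies on some cycle, so there are no bridges.

0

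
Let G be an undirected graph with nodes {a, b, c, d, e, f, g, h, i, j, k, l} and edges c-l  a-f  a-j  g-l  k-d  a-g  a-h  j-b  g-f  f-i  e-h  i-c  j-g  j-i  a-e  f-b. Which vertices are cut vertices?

Removing a increases the component count from 2 to 3, so a is a cut vertex.
By contrast removing i leaves 2 components; it is not a cut vertex. No other vertex is a cut vertex either.

a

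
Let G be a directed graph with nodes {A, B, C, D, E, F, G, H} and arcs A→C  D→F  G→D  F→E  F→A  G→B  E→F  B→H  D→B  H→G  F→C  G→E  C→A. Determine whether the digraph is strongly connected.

There is no directed path from C to H, so the graph is not strongly connected.

No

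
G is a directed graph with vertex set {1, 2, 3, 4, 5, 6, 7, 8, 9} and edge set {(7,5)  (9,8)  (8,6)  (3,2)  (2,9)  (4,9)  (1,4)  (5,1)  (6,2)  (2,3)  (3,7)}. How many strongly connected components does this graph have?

1

{1, 2, 3, 4, 5, 6, 7, 8, 9} are all mutually reachable — one SCC of size 9.
That gives 1 strongly connected component.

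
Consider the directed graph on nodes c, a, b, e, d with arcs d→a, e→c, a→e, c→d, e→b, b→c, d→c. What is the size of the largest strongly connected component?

5

{a, b, c, d, e} are all mutually reachable — one SCC of size 5.
The largest has 5 vertices.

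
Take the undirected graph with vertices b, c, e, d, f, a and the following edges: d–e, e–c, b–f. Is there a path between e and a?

No

The component containing e is {c, d, e}, and a is not in it.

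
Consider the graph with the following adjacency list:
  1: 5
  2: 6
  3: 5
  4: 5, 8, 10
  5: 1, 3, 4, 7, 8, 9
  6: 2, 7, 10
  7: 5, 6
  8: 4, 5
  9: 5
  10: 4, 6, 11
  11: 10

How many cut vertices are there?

3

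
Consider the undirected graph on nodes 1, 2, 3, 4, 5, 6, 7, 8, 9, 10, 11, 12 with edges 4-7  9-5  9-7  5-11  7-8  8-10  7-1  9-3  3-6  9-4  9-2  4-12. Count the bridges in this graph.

The edges on the cycle 9-4-7-9 are not bridges since each lies on that cycle.
But removing 4-12 disconnects 4 from 12; removing 9-5 disconnects 9 from 5; removing 7-1 disconnects 7 from 1; removing 9-2 disconnects 9 from 2 — these are bridges.
In total 9 edges are bridges.

9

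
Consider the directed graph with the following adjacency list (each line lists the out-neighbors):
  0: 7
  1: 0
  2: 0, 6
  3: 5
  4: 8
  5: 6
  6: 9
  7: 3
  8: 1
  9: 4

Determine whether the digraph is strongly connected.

There is no directed path from 6 to 2, so the graph is not strongly connected.

No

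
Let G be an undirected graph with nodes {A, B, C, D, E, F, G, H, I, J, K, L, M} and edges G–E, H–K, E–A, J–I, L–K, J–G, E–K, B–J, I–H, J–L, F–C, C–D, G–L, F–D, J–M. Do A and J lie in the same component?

Yes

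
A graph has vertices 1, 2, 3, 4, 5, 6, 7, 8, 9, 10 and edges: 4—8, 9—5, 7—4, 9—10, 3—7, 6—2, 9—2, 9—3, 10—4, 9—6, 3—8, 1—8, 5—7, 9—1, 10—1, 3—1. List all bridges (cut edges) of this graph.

none

The edges on the cycle 9-6-2-9 are not bridges since each lies on that cycle.
Every edge lies on some cycle, so there are no bridges.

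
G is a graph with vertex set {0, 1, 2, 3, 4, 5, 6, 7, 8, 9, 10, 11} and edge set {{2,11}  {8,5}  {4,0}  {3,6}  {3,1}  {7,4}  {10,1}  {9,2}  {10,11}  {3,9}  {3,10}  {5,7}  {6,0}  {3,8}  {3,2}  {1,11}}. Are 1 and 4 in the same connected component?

Yes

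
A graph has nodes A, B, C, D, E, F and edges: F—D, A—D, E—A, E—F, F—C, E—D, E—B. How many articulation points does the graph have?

Removing E increases the component count from 1 to 2, so E is a cut vertex.
Removing F increases the component count from 1 to 2, so F is a cut vertex.
By contrast removing A leaves 1 component; it is not a cut vertex. No other vertex is a cut vertex either.

2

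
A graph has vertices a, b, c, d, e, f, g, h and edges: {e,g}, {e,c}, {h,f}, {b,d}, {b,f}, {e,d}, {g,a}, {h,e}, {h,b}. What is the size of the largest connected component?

Starting from a we can reach a, b, c, d, e, f, g, h. That is one component of size 8.
The largest has 8 vertices.

8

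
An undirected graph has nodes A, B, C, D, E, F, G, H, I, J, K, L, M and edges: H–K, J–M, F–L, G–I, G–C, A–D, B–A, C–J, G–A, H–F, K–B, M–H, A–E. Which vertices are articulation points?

A, F, G, H

Removing A increases the component count from 1 to 3, so A is a cut vertex.
Removing F increases the component count from 1 to 2, so F is a cut vertex.
Removing G increases the component count from 1 to 2, so G is a cut vertex.
Likewise H is a cut vertex.
By contrast removing I leaves 1 component; it is not a cut vertex. No other vertex is a cut vertex either.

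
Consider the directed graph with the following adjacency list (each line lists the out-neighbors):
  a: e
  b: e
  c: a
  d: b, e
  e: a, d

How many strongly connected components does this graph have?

2

{a, b, d, e} are all mutually reachable — one SCC of size 4.
{c} is an SCC by itself.
That gives 2 strongly connected components.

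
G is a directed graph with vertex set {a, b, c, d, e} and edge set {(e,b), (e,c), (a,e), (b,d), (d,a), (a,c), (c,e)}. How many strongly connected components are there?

1

{a, b, c, d, e} are all mutually reachable — one SCC of size 5.
That gives 1 strongly connected component.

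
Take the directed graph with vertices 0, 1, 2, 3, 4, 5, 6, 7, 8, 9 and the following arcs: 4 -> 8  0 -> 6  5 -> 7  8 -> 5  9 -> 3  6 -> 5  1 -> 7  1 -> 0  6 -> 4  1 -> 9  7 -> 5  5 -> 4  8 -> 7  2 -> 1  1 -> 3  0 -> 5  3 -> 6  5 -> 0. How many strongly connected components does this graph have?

{0, 4, 5, 6, 7, 8} are all mutually reachable — one SCC of size 6.
{9} is an SCC by itself.
{2} is an SCC by itself.
{1} is an SCC by itself.
{3} is an SCC by itself.
That gives 5 strongly connected components.

5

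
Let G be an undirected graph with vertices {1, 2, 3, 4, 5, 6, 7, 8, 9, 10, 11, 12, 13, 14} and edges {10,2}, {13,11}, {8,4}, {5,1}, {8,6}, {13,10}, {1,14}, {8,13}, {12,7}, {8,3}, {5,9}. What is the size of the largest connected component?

Starting from 7 we can reach 7, 12. That is one component of size 2.
Starting from 1 we can reach 1, 5, 9, 14. That is one component of size 4.
Starting from 2 we can reach 2, 3, 4, 6, 8, 10, 11, 13. That is one component of size 8.
The largest has 8 vertices.

8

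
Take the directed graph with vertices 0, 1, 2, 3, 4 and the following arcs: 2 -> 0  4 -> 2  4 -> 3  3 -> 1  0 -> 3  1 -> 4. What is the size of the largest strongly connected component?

{0, 1, 2, 3, 4} are all mutually reachable — one SCC of size 5.
The largest has 5 vertices.

5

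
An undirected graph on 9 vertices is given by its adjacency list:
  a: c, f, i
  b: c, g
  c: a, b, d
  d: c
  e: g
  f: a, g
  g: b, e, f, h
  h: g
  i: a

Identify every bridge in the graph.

a-i, c-d, e-g, g-h

The edges on the cycle c-b-g-f-a-c are not bridges since each lies on that cycle.
But removing g-e disconnects g from e; removing h-g disconnects h from g; removing c-d disconnects c from d; removing a-i disconnects a from i — these are bridges.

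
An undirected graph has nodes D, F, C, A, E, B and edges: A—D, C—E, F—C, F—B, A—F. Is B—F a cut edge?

Removing B—F leaves no path between B and F: the component count goes from 1 to 2. So it is a bridge.

Yes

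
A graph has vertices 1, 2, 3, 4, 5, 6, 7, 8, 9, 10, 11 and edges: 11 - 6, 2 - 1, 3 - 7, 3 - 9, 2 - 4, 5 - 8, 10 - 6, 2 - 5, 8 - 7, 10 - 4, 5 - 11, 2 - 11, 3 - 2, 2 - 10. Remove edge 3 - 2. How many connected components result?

1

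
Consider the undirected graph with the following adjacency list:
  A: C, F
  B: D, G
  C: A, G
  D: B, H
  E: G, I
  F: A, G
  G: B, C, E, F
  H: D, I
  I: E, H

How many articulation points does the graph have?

Removing G increases the component count from 1 to 2, so G is a cut vertex.
By contrast removing H leaves 1 component; it is not a cut vertex. No other vertex is a cut vertex either.

1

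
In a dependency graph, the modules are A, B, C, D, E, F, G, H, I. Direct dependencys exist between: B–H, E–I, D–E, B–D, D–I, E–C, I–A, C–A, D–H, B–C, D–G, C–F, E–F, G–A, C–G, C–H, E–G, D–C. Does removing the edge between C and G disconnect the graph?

No

After removing C–G, the path C-D-G still connects them, so the edge is not a bridge.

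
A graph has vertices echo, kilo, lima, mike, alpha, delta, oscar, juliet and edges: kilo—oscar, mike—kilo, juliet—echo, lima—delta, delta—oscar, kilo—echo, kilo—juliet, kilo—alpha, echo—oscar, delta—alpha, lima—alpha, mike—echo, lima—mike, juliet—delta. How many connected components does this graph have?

Starting from echo we can reach echo, kilo, lima, mike, alpha, delta, oscar, juliet. That is one component of size 8.
Total: 1 component.

1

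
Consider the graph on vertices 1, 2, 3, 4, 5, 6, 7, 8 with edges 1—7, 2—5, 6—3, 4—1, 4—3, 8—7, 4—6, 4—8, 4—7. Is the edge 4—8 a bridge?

After removing 4—8, the path 4-7-8 still connects them, so the edge is not a bridge.

No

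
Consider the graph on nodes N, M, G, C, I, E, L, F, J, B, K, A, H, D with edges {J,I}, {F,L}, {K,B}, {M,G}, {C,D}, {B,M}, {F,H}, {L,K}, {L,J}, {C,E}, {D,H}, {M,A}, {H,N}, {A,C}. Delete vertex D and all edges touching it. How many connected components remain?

1

With D gone, the remaining components are: {A, B, C, E, F, G, H, I, J, K, L, M, N}.
That is 1 component.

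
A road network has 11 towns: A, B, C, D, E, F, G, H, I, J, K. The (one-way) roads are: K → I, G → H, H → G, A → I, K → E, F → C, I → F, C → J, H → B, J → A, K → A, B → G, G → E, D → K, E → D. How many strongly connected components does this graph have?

3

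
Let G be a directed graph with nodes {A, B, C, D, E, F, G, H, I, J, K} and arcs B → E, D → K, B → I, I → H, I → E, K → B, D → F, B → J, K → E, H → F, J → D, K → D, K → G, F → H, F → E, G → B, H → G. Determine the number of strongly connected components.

4

{B, D, F, G, H, I, J, K} are all mutually reachable — one SCC of size 8.
{C} is an SCC by itself.
{E} is an SCC by itself.
{A} is an SCC by itself.
That gives 4 strongly connected components.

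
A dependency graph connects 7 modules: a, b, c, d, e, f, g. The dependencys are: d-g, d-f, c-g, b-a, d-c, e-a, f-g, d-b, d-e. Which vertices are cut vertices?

Removing d increases the component count from 1 to 2, so d is a cut vertex.
By contrast removing c leaves 1 component; it is not a cut vertex. No other vertex is a cut vertex either.

d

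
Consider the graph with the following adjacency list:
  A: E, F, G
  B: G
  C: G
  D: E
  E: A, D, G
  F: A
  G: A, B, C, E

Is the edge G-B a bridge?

Yes

Removing G-B leaves no path between G and B: the component count goes from 1 to 2. So it is a bridge.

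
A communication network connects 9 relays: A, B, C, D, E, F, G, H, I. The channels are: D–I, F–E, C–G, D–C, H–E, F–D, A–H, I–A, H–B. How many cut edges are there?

3

The edges on the cycle F-D-I-A-H-E-F are not bridges since each lies on that cycle.
But removing D–C disconnects D from C; removing C–G disconnects C from G; removing B–H disconnects B from H — these are bridges.
That makes 3 bridges.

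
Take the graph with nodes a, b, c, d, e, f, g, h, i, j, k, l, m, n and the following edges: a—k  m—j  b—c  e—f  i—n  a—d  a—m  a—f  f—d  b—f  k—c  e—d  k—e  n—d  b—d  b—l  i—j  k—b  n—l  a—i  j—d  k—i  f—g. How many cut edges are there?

The edges on the cycle k-e-f-b-k are not bridges since each lies on that cycle.
But removing g—f disconnects g from f — this is a bridge.

1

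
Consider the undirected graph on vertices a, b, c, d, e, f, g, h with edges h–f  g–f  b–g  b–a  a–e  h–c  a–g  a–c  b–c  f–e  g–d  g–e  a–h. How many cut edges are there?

The edges on the cycle b-a-h-f-g-b are not bridges since each lies on that cycle.
But removing d–g disconnects d from g — this is a bridge.

1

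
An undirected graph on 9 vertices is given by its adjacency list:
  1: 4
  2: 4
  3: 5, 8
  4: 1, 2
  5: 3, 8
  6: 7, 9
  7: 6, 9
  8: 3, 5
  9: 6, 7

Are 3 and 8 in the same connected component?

Yes

From 3 we can reach 3, 5, 8, which includes 8.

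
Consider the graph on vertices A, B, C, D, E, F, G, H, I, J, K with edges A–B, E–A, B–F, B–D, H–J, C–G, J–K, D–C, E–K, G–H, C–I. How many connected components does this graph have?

1

Starting from A we can reach A, B, C, D, E, F, G, H, I, J, K. That is one component of size 11.
Total: 1 component.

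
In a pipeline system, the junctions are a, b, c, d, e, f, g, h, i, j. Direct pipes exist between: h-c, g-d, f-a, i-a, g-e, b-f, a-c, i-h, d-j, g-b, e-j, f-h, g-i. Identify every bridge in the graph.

none

The edges on the cycle f-h-c-a-f are not bridges since each lies on that cycle.
Every edge lies on some cycle, so there are no bridges.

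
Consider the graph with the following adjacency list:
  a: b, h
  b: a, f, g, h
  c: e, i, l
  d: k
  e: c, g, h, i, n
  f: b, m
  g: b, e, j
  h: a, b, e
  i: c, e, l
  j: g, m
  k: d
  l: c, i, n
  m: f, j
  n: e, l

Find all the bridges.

The edges on the cycle e-n-l-i-e are not bridges since each lies on that cycle.
But removing d-k disconnects d from k — this is a bridge.

d-k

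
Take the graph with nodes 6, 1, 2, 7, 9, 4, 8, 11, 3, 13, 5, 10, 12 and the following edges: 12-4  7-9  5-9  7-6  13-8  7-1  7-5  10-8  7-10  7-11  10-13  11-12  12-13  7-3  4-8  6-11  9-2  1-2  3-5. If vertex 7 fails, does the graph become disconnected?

Deleting 7 raises the number of components from 1 to 2, so 7 is a cut vertex.

Yes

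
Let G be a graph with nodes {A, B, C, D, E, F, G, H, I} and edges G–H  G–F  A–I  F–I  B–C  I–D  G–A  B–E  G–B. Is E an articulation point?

No

Deleting E leaves 1 component (was 1), so E is not a cut vertex.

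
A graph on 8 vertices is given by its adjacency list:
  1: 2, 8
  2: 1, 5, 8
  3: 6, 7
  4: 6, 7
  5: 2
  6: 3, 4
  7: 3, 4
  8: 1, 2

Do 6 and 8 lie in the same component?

The component containing 6 is {3, 4, 6, 7}, and 8 is not in it.

No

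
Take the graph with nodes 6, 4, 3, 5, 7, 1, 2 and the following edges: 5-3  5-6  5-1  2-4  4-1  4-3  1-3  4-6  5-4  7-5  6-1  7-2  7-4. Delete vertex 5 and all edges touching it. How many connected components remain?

With 5 gone, the remaining components are: {1, 2, 3, 4, 6, 7}.
That is 1 component.

1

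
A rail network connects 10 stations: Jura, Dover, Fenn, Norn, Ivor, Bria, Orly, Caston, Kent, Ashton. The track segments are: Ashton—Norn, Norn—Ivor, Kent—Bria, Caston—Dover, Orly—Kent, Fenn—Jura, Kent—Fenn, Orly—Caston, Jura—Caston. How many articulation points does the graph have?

Removing Kent increases the component count from 2 to 3, so Kent is a cut vertex.
Removing Norn increases the component count from 2 to 3, so Norn is a cut vertex.
Removing Caston increases the component count from 2 to 3, so Caston is a cut vertex.
By contrast removing Fenn leaves 2 components; it is not a cut vertex. No other vertex is a cut vertex either.

3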